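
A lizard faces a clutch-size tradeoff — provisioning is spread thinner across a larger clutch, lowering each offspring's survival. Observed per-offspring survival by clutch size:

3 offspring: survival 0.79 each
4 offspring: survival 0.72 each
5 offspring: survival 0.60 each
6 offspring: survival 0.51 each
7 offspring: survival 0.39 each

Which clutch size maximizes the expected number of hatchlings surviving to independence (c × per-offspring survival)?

Expected hatchlings surviving to independence = c × s(c):
  c=3: 3 × 0.79 = 2.370
  c=4: 4 × 0.72 = 2.880
  c=5: 5 × 0.60 = 3.000
  c=6: 6 × 0.51 = 3.060
  c=7: 7 × 0.39 = 2.730
Maximum at c = 6 (3.060 hatchlings surviving to independence).

6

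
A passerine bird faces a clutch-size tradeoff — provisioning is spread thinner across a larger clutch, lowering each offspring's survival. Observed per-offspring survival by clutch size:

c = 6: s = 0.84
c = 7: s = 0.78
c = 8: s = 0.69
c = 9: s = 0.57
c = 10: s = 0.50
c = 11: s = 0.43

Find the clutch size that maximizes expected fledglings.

8

Expected fledglings = c × s(c):
  c=6: 6 × 0.84 = 5.040
  c=7: 7 × 0.78 = 5.460
  c=8: 8 × 0.69 = 5.520
  c=9: 9 × 0.57 = 5.130
  c=10: 10 × 0.50 = 5.000
  c=11: 11 × 0.43 = 4.730
Maximum at c = 8 (5.520 fledglings).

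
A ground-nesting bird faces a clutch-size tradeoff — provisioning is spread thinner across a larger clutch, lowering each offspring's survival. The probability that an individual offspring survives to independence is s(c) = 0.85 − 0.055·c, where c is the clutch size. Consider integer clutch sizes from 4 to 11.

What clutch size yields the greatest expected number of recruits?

8

Expected recruits = c × s(c):
  c=4: 4 × 0.630 = 2.520
  c=5: 5 × 0.575 = 2.875
  c=6: 6 × 0.520 = 3.120
  c=7: 7 × 0.465 = 3.255
  c=8: 8 × 0.410 = 3.280
  c=9: 9 × 0.355 = 3.195
  c=10: 10 × 0.300 = 3.000
  c=11: 11 × 0.245 = 2.695
Maximum at c = 8 (3.280 recruits).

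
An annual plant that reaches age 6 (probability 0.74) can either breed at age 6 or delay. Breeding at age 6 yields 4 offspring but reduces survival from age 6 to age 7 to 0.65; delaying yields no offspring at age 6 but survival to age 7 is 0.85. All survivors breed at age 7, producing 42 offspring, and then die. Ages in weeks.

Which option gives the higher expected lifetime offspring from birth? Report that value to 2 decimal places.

26.42

breed at age 6: R₀ = 0.74 × (4 + 0.65 × 42) = 0.74 × 31.3000 = 23.1620
delay to age 7: R₀ = 0.74 × (0.85 × 42) = 0.74 × 35.7000 = 26.4180
Higher: delay to age 7 (26.4180).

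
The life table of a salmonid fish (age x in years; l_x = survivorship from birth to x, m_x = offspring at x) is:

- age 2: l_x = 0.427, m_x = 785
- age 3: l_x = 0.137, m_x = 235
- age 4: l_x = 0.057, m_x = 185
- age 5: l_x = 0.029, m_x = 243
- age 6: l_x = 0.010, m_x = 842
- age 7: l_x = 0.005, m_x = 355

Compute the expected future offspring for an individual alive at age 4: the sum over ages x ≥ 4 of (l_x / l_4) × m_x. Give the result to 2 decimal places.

487.49

l_4 = 0.057. Conditional survival from age 4 to x is l_x / l_4.
  x=4: (0.057/0.057) × 185 = 185.0000
  x=5: (0.029/0.057) × 243 = 123.6316
  x=6: (0.010/0.057) × 842 = 147.7193
  x=7: (0.005/0.057) × 355 = 31.1404
Sum = 185.0000 + 123.6316 + 147.7193 + 31.1404 = 487.4912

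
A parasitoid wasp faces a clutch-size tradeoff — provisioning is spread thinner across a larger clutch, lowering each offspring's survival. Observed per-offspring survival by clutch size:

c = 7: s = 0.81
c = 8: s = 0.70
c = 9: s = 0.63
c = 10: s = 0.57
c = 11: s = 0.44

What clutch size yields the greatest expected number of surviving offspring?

Expected surviving offspring = c × s(c):
  c=7: 7 × 0.81 = 5.670
  c=8: 8 × 0.70 = 5.600
  c=9: 9 × 0.63 = 5.670
  c=10: 10 × 0.57 = 5.700
  c=11: 11 × 0.44 = 4.840
Maximum at c = 10 (5.700 surviving offspring).

10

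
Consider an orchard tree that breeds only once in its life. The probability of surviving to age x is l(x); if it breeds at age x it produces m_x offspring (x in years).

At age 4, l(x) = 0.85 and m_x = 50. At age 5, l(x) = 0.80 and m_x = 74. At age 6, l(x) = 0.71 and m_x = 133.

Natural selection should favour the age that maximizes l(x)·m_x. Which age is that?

Expected offspring if breeding at age x = l(x) × m_x:
  age 4: 0.85 × 50 = 42.500
  age 5: 0.80 × 74 = 59.200
  age 6: 0.71 × 133 = 94.430
Maximum at age 6 (94.430).

6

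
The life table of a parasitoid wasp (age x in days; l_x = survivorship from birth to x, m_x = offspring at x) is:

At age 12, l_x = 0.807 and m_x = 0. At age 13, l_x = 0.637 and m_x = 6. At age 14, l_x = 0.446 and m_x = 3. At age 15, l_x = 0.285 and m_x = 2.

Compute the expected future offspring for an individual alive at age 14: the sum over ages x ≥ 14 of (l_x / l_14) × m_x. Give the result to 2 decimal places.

4.28

l_14 = 0.446. Conditional survival from age 14 to x is l_x / l_14.
  x=14: (0.446/0.446) × 3 = 3.0000
  x=15: (0.285/0.446) × 2 = 1.2780
Sum = 3.0000 + 1.2780 = 4.2780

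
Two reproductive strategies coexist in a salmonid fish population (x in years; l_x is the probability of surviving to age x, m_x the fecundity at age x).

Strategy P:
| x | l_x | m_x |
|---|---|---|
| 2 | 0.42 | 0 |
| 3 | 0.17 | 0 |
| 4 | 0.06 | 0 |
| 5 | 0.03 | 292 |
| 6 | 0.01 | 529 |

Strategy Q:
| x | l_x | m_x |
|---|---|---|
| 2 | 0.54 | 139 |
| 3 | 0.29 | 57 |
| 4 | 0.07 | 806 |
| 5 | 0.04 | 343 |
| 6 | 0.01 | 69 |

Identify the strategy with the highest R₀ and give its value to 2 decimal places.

Strategy P: R₀ = 0.42×0 + 0.17×0 + 0.06×0 + 0.03×292 + 0.01×529 = 14.0500
Strategy Q: R₀ = 0.54×139 + 0.29×57 + 0.07×806 + 0.04×343 + 0.01×69 = 162.4200
Highest R₀: strategy Q with 162.4200.

162.42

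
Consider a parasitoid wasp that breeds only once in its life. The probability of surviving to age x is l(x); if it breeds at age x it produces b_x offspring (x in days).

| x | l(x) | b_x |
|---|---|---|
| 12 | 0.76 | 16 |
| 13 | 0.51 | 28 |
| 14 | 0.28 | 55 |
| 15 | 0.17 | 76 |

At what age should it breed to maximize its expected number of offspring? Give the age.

Expected offspring if breeding at age x = l(x) × b_x:
  age 12: 0.76 × 16 = 12.160
  age 13: 0.51 × 28 = 14.280
  age 14: 0.28 × 55 = 15.400
  age 15: 0.17 × 76 = 12.920
Maximum at age 14 (15.400).

14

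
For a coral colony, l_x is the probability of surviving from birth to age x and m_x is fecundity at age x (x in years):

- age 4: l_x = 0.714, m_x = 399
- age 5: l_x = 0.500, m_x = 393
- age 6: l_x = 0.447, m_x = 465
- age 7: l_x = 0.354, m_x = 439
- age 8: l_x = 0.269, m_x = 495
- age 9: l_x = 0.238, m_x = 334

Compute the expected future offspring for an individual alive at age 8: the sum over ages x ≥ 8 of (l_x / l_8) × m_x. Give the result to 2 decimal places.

790.51

l_8 = 0.269. Conditional survival from age 8 to x is l_x / l_8.
  x=8: (0.269/0.269) × 495 = 495.0000
  x=9: (0.238/0.269) × 334 = 295.5093
Sum = 495.0000 + 295.5093 = 790.5093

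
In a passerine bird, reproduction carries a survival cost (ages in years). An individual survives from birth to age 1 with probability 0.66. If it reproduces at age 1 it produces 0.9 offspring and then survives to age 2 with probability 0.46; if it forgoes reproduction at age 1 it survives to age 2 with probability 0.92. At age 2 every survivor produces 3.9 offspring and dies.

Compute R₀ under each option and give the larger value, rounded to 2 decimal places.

2.37

breed at age 1: R₀ = 0.66 × (0.9 + 0.46 × 3.9) = 0.66 × 2.6940 = 1.7780
delay to age 2: R₀ = 0.66 × (0.92 × 3.9) = 0.66 × 3.5880 = 2.3681
Higher: delay to age 2 (2.3681).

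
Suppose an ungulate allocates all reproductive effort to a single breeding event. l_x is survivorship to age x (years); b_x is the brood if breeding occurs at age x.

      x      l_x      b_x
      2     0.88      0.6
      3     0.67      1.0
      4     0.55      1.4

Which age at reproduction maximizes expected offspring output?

Expected offspring if breeding at age x = l_x × b_x:
  age 2: 0.88 × 0.6 = 0.528
  age 3: 0.67 × 1.0 = 0.670
  age 4: 0.55 × 1.4 = 0.770
Maximum at age 4 (0.770).

4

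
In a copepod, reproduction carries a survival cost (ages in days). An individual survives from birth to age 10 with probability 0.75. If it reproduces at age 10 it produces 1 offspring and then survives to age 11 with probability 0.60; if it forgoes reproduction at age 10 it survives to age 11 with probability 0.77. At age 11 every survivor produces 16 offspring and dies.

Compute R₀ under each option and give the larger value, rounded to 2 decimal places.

9.24

breed at age 10: R₀ = 0.75 × (1 + 0.60 × 16) = 0.75 × 10.6000 = 7.9500
delay to age 11: R₀ = 0.75 × (0.77 × 16) = 0.75 × 12.3200 = 9.2400
Higher: delay to age 11 (9.2400).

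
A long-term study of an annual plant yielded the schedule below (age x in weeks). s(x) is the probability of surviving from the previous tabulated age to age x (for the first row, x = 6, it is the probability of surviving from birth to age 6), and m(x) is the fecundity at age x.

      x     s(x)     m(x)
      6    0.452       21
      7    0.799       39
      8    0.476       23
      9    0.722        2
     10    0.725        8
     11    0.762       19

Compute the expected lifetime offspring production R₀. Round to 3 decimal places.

Survivorship from birth: l_x = s_6·s_7·…·s_x.
  l_6 = 0.45200
  l_7 = 0.36115
  l_8 = 0.17191
  l_9 = 0.12412
  l_10 = 0.08998
  l_11 = 0.06857
R₀ = Σ l_x m(x):
  age 6: 0.45200 × 21 = 9.4920
  age 7: 0.36115 × 39 = 14.0849
  age 8: 0.17191 × 23 = 3.9539
  age 9: 0.12412 × 2 = 0.2482
  age 10: 0.08998 × 8 = 0.7198
  age 11: 0.06857 × 19 = 1.3028
R₀ = 9.4920 + 14.0849 + 3.9539 + 0.2482 + 0.7198 + 1.3028 = 29.8017

29.802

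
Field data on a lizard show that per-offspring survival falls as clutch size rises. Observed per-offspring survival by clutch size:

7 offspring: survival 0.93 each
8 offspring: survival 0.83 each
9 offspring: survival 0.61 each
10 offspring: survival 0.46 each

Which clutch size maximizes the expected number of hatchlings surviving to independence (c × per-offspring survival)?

Expected hatchlings surviving to independence = c × s(c):
  c=7: 7 × 0.93 = 6.510
  c=8: 8 × 0.83 = 6.640
  c=9: 9 × 0.61 = 5.490
  c=10: 10 × 0.46 = 4.600
Maximum at c = 8 (6.640 hatchlings surviving to independence).

8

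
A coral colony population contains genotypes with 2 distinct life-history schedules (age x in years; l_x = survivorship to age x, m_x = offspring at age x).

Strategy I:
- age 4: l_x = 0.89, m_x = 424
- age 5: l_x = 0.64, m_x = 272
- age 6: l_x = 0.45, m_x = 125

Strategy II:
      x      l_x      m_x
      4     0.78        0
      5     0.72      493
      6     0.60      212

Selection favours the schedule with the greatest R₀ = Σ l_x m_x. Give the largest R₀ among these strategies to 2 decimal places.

607.69

Strategy I: R₀ = 0.89×424 + 0.64×272 + 0.45×125 = 607.6900
Strategy II: R₀ = 0.78×0 + 0.72×493 + 0.60×212 = 482.1600
Highest R₀: strategy I with 607.6900.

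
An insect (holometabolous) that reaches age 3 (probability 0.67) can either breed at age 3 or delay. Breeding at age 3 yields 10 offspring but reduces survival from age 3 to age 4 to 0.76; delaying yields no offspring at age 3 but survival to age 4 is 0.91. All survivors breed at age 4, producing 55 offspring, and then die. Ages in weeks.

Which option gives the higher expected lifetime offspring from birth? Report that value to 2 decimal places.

breed at age 3: R₀ = 0.67 × (10 + 0.76 × 55) = 0.67 × 51.8000 = 34.7060
delay to age 4: R₀ = 0.67 × (0.91 × 55) = 0.67 × 50.0500 = 33.5335
Higher: breed at age 3 (34.7060).

34.71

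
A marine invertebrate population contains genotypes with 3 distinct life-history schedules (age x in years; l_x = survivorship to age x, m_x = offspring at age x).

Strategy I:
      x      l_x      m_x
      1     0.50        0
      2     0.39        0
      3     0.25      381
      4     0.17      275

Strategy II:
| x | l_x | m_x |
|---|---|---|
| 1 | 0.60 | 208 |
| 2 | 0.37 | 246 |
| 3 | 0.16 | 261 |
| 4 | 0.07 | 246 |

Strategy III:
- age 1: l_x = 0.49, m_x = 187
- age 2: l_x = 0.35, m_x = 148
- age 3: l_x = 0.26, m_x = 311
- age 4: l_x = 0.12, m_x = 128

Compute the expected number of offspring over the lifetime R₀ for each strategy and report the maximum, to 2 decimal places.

Strategy I: R₀ = 0.50×0 + 0.39×0 + 0.25×381 + 0.17×275 = 142.0000
Strategy II: R₀ = 0.60×208 + 0.37×246 + 0.16×261 + 0.07×246 = 274.8000
Strategy III: R₀ = 0.49×187 + 0.35×148 + 0.26×311 + 0.12×128 = 239.6500
Highest R₀: strategy II with 274.8000.

274.80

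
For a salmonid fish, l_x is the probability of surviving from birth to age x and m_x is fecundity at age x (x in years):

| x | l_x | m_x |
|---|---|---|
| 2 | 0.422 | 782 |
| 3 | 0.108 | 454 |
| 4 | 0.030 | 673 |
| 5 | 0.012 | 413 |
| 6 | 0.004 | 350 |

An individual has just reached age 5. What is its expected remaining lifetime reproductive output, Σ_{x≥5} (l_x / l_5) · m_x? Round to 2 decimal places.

529.67

l_5 = 0.012. Conditional survival from age 5 to x is l_x / l_5.
  x=5: (0.012/0.012) × 413 = 413.0000
  x=6: (0.004/0.012) × 350 = 116.6667
Sum = 413.0000 + 116.6667 = 529.6667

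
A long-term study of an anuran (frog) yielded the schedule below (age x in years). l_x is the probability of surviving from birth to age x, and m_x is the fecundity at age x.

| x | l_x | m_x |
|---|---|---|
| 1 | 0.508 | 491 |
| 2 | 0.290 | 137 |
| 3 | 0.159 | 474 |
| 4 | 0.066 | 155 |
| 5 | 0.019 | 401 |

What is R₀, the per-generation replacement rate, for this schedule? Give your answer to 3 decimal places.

382.373

R₀ = Σ l_x m_x:
  age 1: 0.508 × 491 = 249.4280
  age 2: 0.290 × 137 = 39.7300
  age 3: 0.159 × 474 = 75.3660
  age 4: 0.066 × 155 = 10.2300
  age 5: 0.019 × 401 = 7.6190
R₀ = 249.4280 + 39.7300 + 75.3660 + 10.2300 + 7.6190 = 382.3730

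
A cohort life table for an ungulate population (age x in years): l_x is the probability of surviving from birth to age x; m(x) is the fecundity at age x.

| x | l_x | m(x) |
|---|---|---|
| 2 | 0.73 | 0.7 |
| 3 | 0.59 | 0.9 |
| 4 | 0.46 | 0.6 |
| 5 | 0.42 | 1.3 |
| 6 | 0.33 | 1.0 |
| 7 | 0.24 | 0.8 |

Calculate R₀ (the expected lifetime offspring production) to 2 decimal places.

R₀ = Σ l_x m(x):
  age 2: 0.73 × 0.7 = 0.5110
  age 3: 0.59 × 0.9 = 0.5310
  age 4: 0.46 × 0.6 = 0.2760
  age 5: 0.42 × 1.3 = 0.5460
  age 6: 0.33 × 1.0 = 0.3300
  age 7: 0.24 × 0.8 = 0.1920
R₀ = 0.5110 + 0.5310 + 0.2760 + 0.5460 + 0.3300 + 0.1920 = 2.3860

2.39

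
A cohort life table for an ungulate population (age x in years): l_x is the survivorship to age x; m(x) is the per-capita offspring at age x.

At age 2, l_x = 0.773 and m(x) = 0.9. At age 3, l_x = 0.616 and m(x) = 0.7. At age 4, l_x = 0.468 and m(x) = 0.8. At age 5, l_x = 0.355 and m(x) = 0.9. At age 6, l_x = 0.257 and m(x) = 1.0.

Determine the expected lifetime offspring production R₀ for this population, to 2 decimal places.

2.08

R₀ = Σ l_x m(x):
  age 2: 0.773 × 0.9 = 0.6957
  age 3: 0.616 × 0.7 = 0.4312
  age 4: 0.468 × 0.8 = 0.3744
  age 5: 0.355 × 0.9 = 0.3195
  age 6: 0.257 × 1.0 = 0.2570
R₀ = 0.6957 + 0.4312 + 0.3744 + 0.3195 + 0.2570 = 2.0778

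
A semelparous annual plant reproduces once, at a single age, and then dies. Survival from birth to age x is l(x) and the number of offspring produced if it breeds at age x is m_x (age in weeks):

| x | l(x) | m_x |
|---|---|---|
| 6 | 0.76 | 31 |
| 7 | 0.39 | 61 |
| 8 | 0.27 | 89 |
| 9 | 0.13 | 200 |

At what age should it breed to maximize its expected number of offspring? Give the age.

9

Expected offspring if breeding at age x = l(x) × m_x:
  age 6: 0.76 × 31 = 23.560
  age 7: 0.39 × 61 = 23.790
  age 8: 0.27 × 89 = 24.030
  age 9: 0.13 × 200 = 26.000
Maximum at age 9 (26.000).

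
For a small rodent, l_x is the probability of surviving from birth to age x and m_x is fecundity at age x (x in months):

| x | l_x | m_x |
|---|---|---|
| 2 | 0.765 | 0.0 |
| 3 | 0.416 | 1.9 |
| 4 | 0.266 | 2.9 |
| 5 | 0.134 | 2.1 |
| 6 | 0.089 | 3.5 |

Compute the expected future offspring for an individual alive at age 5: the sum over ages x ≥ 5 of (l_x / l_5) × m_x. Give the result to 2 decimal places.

l_5 = 0.134. Conditional survival from age 5 to x is l_x / l_5.
  x=5: (0.134/0.134) × 2.1 = 2.1000
  x=6: (0.089/0.134) × 3.5 = 2.3246
Sum = 2.1000 + 2.3246 = 4.4246

4.42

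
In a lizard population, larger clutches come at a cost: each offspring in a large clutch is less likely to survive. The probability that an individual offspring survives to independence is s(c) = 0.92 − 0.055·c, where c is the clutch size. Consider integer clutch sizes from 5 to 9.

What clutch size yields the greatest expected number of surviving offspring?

8

Expected surviving offspring = c × s(c):
  c=5: 5 × 0.645 = 3.225
  c=6: 6 × 0.590 = 3.540
  c=7: 7 × 0.535 = 3.745
  c=8: 8 × 0.480 = 3.840
  c=9: 9 × 0.425 = 3.825
Maximum at c = 8 (3.840 surviving offspring).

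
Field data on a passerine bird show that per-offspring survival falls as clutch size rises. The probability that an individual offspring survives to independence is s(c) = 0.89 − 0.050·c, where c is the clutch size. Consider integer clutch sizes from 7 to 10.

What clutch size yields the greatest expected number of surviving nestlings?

Expected surviving nestlings = c × s(c):
  c=7: 7 × 0.540 = 3.780
  c=8: 8 × 0.490 = 3.920
  c=9: 9 × 0.440 = 3.960
  c=10: 10 × 0.390 = 3.900
Maximum at c = 9 (3.960 surviving nestlings).

9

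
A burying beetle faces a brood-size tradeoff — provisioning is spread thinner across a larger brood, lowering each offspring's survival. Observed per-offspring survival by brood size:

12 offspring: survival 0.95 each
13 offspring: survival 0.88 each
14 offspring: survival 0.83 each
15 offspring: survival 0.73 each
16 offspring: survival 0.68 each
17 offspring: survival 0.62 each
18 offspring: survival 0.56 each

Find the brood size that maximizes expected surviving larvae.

14

Expected surviving larvae = c × s(c):
  c=12: 12 × 0.95 = 11.400
  c=13: 13 × 0.88 = 11.440
  c=14: 14 × 0.83 = 11.620
  c=15: 15 × 0.73 = 10.950
  c=16: 16 × 0.68 = 10.880
  c=17: 17 × 0.62 = 10.540
  c=18: 18 × 0.56 = 10.080
Maximum at c = 14 (11.620 surviving larvae).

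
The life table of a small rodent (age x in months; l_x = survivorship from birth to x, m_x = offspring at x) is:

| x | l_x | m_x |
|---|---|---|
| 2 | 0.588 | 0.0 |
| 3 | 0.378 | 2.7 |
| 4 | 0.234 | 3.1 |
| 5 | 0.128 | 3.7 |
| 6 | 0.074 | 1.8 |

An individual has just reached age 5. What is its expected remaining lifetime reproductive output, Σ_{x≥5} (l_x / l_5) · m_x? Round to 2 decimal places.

4.74

l_5 = 0.128. Conditional survival from age 5 to x is l_x / l_5.
  x=5: (0.128/0.128) × 3.7 = 3.7000
  x=6: (0.074/0.128) × 1.8 = 1.0406
Sum = 3.7000 + 1.0406 = 4.7406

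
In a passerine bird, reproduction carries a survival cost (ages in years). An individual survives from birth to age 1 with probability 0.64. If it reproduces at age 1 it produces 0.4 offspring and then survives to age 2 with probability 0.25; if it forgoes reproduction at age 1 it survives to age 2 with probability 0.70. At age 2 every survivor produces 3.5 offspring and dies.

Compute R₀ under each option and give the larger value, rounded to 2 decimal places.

1.57

breed at age 1: R₀ = 0.64 × (0.4 + 0.25 × 3.5) = 0.64 × 1.2750 = 0.8160
delay to age 2: R₀ = 0.64 × (0.70 × 3.5) = 0.64 × 2.4500 = 1.5680
Higher: delay to age 2 (1.5680).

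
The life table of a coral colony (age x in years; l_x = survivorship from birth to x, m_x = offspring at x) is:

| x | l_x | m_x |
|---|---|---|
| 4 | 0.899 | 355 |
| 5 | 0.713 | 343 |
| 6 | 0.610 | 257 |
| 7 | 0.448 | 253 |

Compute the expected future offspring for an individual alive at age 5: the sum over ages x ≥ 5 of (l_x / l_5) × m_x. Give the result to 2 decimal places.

721.84

l_5 = 0.713. Conditional survival from age 5 to x is l_x / l_5.
  x=5: (0.713/0.713) × 343 = 343.0000
  x=6: (0.610/0.713) × 257 = 219.8738
  x=7: (0.448/0.713) × 253 = 158.9677
Sum = 343.0000 + 219.8738 + 158.9677 = 721.8415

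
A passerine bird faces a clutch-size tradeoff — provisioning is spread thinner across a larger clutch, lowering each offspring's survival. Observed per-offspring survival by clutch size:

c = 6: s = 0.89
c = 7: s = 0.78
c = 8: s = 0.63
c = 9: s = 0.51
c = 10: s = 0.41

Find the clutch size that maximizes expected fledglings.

7

Expected fledglings = c × s(c):
  c=6: 6 × 0.89 = 5.340
  c=7: 7 × 0.78 = 5.460
  c=8: 8 × 0.63 = 5.040
  c=9: 9 × 0.51 = 4.590
  c=10: 10 × 0.41 = 4.100
Maximum at c = 7 (5.460 fledglings).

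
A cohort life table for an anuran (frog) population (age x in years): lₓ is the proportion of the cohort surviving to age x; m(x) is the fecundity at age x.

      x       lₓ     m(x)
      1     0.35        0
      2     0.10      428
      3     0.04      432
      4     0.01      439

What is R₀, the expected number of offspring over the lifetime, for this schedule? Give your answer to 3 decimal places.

R₀ = Σ lₓ m(x):
  age 1: 0.35 × 0 = 0.0000
  age 2: 0.10 × 428 = 42.8000
  age 3: 0.04 × 432 = 17.2800
  age 4: 0.01 × 439 = 4.3900
R₀ = 0.0000 + 42.8000 + 17.2800 + 4.3900 = 64.4700

64.470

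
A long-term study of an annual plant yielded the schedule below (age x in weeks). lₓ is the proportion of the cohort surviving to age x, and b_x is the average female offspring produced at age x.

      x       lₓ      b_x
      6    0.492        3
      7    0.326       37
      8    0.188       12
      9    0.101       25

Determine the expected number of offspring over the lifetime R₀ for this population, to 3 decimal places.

18.319

R₀ = Σ lₓ b_x:
  age 6: 0.492 × 3 = 1.4760
  age 7: 0.326 × 37 = 12.0620
  age 8: 0.188 × 12 = 2.2560
  age 9: 0.101 × 25 = 2.5250
R₀ = 1.4760 + 12.0620 + 2.2560 + 2.5250 = 18.3190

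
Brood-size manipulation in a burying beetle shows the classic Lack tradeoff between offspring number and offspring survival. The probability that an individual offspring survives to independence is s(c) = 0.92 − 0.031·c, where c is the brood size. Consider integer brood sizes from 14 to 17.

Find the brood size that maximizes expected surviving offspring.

15

Expected surviving offspring = c × s(c):
  c=14: 14 × 0.486 = 6.804
  c=15: 15 × 0.455 = 6.825
  c=16: 16 × 0.424 = 6.784
  c=17: 17 × 0.393 = 6.681
Maximum at c = 15 (6.825 surviving offspring).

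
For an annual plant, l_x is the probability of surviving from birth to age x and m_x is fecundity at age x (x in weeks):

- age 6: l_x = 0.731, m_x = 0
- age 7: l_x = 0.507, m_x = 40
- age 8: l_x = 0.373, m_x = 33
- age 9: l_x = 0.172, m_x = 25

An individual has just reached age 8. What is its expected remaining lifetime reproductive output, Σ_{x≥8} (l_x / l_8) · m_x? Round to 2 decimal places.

l_8 = 0.373. Conditional survival from age 8 to x is l_x / l_8.
  x=8: (0.373/0.373) × 33 = 33.0000
  x=9: (0.172/0.373) × 25 = 11.5282
Sum = 33.0000 + 11.5282 = 44.5282

44.53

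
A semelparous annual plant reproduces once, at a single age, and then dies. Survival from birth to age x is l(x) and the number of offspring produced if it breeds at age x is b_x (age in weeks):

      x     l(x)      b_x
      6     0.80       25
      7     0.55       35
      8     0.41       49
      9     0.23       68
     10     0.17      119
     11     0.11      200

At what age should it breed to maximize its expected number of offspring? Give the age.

11

Expected offspring if breeding at age x = l(x) × b_x:
  age 6: 0.80 × 25 = 20.000
  age 7: 0.55 × 35 = 19.250
  age 8: 0.41 × 49 = 20.090
  age 9: 0.23 × 68 = 15.640
  age 10: 0.17 × 119 = 20.230
  age 11: 0.11 × 200 = 22.000
Maximum at age 11 (22.000).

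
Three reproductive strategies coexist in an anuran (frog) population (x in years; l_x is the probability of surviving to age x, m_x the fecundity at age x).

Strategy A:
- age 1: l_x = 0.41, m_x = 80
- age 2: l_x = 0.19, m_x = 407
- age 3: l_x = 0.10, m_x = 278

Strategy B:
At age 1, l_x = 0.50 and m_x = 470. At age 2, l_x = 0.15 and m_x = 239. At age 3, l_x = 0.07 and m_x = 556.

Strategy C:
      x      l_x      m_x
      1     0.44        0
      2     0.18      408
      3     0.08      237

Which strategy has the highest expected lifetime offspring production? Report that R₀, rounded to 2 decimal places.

309.77

Strategy A: R₀ = 0.41×80 + 0.19×407 + 0.10×278 = 137.9300
Strategy B: R₀ = 0.50×470 + 0.15×239 + 0.07×556 = 309.7700
Strategy C: R₀ = 0.44×0 + 0.18×408 + 0.08×237 = 92.4000
Highest R₀: strategy B with 309.7700.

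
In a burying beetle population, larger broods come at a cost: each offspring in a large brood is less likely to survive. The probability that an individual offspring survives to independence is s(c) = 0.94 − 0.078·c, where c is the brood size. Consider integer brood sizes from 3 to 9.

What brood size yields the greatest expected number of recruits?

Expected recruits = c × s(c):
  c=3: 3 × 0.706 = 2.118
  c=4: 4 × 0.628 = 2.512
  c=5: 5 × 0.550 = 2.750
  c=6: 6 × 0.472 = 2.832
  c=7: 7 × 0.394 = 2.758
  c=8: 8 × 0.316 = 2.528
  c=9: 9 × 0.238 = 2.142
Maximum at c = 6 (2.832 recruits).

6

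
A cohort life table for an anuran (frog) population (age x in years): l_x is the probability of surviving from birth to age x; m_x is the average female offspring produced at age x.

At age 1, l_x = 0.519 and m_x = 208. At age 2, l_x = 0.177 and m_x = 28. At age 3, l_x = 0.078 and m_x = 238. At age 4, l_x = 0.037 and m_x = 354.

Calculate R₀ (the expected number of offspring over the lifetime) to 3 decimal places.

144.570

R₀ = Σ l_x m_x:
  age 1: 0.519 × 208 = 107.9520
  age 2: 0.177 × 28 = 4.9560
  age 3: 0.078 × 238 = 18.5640
  age 4: 0.037 × 354 = 13.0980
R₀ = 107.9520 + 4.9560 + 18.5640 + 13.0980 = 144.5700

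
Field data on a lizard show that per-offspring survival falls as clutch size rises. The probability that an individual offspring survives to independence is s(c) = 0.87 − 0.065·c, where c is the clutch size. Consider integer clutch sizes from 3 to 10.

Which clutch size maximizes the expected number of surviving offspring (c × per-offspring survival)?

Expected surviving offspring = c × s(c):
  c=3: 3 × 0.675 = 2.025
  c=4: 4 × 0.610 = 2.440
  c=5: 5 × 0.545 = 2.725
  c=6: 6 × 0.480 = 2.880
  c=7: 7 × 0.415 = 2.905
  c=8: 8 × 0.350 = 2.800
  c=9: 9 × 0.285 = 2.565
  c=10: 10 × 0.220 = 2.200
Maximum at c = 7 (2.905 surviving offspring).

7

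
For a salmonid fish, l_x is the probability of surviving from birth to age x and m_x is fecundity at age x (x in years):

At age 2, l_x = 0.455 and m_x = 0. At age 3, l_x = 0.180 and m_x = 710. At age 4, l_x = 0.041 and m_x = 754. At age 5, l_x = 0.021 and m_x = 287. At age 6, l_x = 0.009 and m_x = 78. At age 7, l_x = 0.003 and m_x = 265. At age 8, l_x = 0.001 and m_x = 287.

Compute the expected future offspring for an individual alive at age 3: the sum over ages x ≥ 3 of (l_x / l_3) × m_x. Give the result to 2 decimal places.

925.14

l_3 = 0.180. Conditional survival from age 3 to x is l_x / l_3.
  x=3: (0.180/0.180) × 710 = 710.0000
  x=4: (0.041/0.180) × 754 = 171.7444
  x=5: (0.021/0.180) × 287 = 33.4833
  x=6: (0.009/0.180) × 78 = 3.9000
  x=7: (0.003/0.180) × 265 = 4.4167
  x=8: (0.001/0.180) × 287 = 1.5944
Sum = 710.0000 + 171.7444 + 33.4833 + 3.9000 + 4.4167 + 1.5944 = 925.1389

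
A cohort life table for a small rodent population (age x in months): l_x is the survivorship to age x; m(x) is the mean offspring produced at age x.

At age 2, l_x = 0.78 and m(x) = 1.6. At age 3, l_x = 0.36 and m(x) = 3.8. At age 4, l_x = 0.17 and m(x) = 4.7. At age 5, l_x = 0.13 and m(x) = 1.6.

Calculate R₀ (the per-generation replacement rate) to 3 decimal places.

3.623

R₀ = Σ l_x m(x):
  age 2: 0.78 × 1.6 = 1.2480
  age 3: 0.36 × 3.8 = 1.3680
  age 4: 0.17 × 4.7 = 0.7990
  age 5: 0.13 × 1.6 = 0.2080
R₀ = 1.2480 + 1.3680 + 0.7990 + 0.2080 = 3.6230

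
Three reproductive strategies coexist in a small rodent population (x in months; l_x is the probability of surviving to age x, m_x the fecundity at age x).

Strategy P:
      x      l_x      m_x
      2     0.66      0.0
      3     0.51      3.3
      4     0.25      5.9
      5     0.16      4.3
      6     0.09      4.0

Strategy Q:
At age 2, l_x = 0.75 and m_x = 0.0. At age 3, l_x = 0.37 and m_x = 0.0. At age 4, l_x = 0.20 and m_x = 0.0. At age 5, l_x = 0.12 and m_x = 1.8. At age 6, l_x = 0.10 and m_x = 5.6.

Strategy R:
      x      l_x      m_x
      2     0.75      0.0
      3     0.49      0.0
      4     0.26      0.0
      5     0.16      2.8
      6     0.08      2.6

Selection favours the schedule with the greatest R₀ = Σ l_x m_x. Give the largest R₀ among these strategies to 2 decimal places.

Strategy P: R₀ = 0.66×0.0 + 0.51×3.3 + 0.25×5.9 + 0.16×4.3 + 0.09×4.0 = 4.2060
Strategy Q: R₀ = 0.75×0.0 + 0.37×0.0 + 0.20×0.0 + 0.12×1.8 + 0.10×5.6 = 0.7760
Strategy R: R₀ = 0.75×0.0 + 0.49×0.0 + 0.26×0.0 + 0.16×2.8 + 0.08×2.6 = 0.6560
Highest R₀: strategy P with 4.2060.

4.21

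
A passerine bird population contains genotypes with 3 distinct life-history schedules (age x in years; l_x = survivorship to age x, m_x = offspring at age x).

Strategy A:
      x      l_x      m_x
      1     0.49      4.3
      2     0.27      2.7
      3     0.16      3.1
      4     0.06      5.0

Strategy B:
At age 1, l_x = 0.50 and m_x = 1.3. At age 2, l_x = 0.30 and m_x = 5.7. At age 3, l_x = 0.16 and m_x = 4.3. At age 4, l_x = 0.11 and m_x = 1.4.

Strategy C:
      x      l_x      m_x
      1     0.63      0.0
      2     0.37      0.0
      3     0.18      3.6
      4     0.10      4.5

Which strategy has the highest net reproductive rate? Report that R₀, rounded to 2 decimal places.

3.63

Strategy A: R₀ = 0.49×4.3 + 0.27×2.7 + 0.16×3.1 + 0.06×5.0 = 3.6320
Strategy B: R₀ = 0.50×1.3 + 0.30×5.7 + 0.16×4.3 + 0.11×1.4 = 3.2020
Strategy C: R₀ = 0.63×0.0 + 0.37×0.0 + 0.18×3.6 + 0.10×4.5 = 1.0980
Highest R₀: strategy A with 3.6320.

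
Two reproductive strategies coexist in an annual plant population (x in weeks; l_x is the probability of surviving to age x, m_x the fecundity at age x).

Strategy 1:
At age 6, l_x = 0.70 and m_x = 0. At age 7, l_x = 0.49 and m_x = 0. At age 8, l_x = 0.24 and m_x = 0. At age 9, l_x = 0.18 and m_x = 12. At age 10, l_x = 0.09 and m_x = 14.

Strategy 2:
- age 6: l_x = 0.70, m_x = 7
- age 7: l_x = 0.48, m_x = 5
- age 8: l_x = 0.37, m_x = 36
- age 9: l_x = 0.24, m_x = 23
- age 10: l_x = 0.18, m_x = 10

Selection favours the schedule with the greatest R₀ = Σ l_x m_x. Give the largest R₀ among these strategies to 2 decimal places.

Strategy 1: R₀ = 0.70×0 + 0.49×0 + 0.24×0 + 0.18×12 + 0.09×14 = 3.4200
Strategy 2: R₀ = 0.70×7 + 0.48×5 + 0.37×36 + 0.24×23 + 0.18×10 = 27.9400
Highest R₀: strategy 2 with 27.9400.

27.94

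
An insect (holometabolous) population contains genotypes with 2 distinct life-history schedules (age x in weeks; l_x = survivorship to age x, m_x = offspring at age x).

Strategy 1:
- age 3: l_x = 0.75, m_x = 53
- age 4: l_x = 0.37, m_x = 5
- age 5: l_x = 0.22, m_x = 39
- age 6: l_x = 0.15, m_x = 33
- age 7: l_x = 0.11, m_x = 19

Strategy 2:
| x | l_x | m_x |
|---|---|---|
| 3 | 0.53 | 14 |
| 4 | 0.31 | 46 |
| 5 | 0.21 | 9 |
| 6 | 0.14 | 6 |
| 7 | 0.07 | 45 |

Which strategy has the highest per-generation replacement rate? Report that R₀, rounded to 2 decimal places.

Strategy 1: R₀ = 0.75×53 + 0.37×5 + 0.22×39 + 0.15×33 + 0.11×19 = 57.2200
Strategy 2: R₀ = 0.53×14 + 0.31×46 + 0.21×9 + 0.14×6 + 0.07×45 = 27.5600
Highest R₀: strategy 1 with 57.2200.

57.22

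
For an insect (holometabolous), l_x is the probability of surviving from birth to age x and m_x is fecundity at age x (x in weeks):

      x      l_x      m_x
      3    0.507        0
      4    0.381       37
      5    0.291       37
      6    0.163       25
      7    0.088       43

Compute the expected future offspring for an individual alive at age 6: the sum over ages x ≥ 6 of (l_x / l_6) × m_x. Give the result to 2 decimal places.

48.21

l_6 = 0.163. Conditional survival from age 6 to x is l_x / l_6.
  x=6: (0.163/0.163) × 25 = 25.0000
  x=7: (0.088/0.163) × 43 = 23.2147
Sum = 25.0000 + 23.2147 = 48.2147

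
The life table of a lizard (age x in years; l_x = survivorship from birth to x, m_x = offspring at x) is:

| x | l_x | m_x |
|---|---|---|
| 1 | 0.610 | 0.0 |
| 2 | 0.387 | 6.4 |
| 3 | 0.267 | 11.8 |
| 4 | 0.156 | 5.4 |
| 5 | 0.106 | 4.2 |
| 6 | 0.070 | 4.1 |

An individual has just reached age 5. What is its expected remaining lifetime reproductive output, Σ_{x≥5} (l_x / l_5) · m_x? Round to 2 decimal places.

l_5 = 0.106. Conditional survival from age 5 to x is l_x / l_5.
  x=5: (0.106/0.106) × 4.2 = 4.2000
  x=6: (0.070/0.106) × 4.1 = 2.7075
Sum = 4.2000 + 2.7075 = 6.9075

6.91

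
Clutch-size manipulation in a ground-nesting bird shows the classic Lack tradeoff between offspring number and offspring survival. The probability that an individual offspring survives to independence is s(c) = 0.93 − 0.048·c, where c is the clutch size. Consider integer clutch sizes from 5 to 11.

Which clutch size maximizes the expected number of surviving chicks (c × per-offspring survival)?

10

Expected surviving chicks = c × s(c):
  c=5: 5 × 0.690 = 3.450
  c=6: 6 × 0.642 = 3.852
  c=7: 7 × 0.594 = 4.158
  c=8: 8 × 0.546 = 4.368
  c=9: 9 × 0.498 = 4.482
  c=10: 10 × 0.450 = 4.500
  c=11: 11 × 0.402 = 4.422
Maximum at c = 10 (4.500 surviving chicks).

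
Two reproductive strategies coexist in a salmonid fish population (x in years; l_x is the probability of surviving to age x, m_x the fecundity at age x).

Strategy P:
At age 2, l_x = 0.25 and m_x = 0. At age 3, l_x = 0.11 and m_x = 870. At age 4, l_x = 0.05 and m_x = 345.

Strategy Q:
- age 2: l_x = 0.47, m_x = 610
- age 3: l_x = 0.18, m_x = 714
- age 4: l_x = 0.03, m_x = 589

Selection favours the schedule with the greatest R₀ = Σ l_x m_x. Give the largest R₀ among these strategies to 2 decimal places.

Strategy P: R₀ = 0.25×0 + 0.11×870 + 0.05×345 = 112.9500
Strategy Q: R₀ = 0.47×610 + 0.18×714 + 0.03×589 = 432.8900
Highest R₀: strategy Q with 432.8900.

432.89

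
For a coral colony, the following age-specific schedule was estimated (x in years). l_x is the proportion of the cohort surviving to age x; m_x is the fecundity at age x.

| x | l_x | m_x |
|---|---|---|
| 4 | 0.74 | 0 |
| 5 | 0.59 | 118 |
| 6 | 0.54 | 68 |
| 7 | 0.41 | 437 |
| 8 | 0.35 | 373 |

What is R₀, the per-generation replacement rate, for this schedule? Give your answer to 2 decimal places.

R₀ = Σ l_x m_x:
  age 4: 0.74 × 0 = 0.0000
  age 5: 0.59 × 118 = 69.6200
  age 6: 0.54 × 68 = 36.7200
  age 7: 0.41 × 437 = 179.1700
  age 8: 0.35 × 373 = 130.5500
R₀ = 0.0000 + 69.6200 + 36.7200 + 179.1700 + 130.5500 = 416.0600

416.06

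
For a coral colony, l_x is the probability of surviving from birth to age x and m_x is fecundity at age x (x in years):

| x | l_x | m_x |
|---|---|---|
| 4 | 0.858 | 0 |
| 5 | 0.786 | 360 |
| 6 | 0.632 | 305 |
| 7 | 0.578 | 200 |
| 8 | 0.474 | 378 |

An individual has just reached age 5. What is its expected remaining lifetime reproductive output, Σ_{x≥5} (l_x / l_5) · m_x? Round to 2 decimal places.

980.27

l_5 = 0.786. Conditional survival from age 5 to x is l_x / l_5.
  x=5: (0.786/0.786) × 360 = 360.0000
  x=6: (0.632/0.786) × 305 = 245.2417
  x=7: (0.578/0.786) × 200 = 147.0738
  x=8: (0.474/0.786) × 378 = 227.9542
Sum = 360.0000 + 245.2417 + 147.0738 + 227.9542 = 980.2697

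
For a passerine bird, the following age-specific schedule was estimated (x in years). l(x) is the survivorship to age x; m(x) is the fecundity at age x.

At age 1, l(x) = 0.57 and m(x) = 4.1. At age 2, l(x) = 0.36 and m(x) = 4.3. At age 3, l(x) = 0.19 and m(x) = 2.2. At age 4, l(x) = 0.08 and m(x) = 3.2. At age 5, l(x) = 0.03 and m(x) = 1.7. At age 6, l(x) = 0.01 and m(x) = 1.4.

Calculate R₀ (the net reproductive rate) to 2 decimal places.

4.62

R₀ = Σ l(x) m(x):
  age 1: 0.57 × 4.1 = 2.3370
  age 2: 0.36 × 4.3 = 1.5480
  age 3: 0.19 × 2.2 = 0.4180
  age 4: 0.08 × 3.2 = 0.2560
  age 5: 0.03 × 1.7 = 0.0510
  age 6: 0.01 × 1.4 = 0.0140
R₀ = 2.3370 + 1.5480 + 0.4180 + 0.2560 + 0.0510 + 0.0140 = 4.6240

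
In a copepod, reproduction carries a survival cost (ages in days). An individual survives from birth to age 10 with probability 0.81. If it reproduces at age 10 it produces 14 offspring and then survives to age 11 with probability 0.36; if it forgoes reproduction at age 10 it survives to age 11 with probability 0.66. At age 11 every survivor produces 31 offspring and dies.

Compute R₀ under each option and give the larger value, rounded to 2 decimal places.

20.38

breed at age 10: R₀ = 0.81 × (14 + 0.36 × 31) = 0.81 × 25.1600 = 20.3796
delay to age 11: R₀ = 0.81 × (0.66 × 31) = 0.81 × 20.4600 = 16.5726
Higher: breed at age 10 (20.3796).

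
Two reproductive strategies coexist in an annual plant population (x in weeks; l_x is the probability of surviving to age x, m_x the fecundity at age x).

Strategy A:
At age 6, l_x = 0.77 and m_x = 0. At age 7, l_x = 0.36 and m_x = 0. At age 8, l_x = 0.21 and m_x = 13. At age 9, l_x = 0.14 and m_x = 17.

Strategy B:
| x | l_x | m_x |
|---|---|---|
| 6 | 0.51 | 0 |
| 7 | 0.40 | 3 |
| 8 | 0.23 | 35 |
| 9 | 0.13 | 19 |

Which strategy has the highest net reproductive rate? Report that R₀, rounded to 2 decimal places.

11.72

Strategy A: R₀ = 0.77×0 + 0.36×0 + 0.21×13 + 0.14×17 = 5.1100
Strategy B: R₀ = 0.51×0 + 0.40×3 + 0.23×35 + 0.13×19 = 11.7200
Highest R₀: strategy B with 11.7200.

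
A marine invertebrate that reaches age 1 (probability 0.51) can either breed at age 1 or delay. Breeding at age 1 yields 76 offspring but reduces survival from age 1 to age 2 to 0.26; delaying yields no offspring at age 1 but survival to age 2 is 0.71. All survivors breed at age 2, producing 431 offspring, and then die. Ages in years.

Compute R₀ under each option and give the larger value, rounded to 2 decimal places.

breed at age 1: R₀ = 0.51 × (76 + 0.26 × 431) = 0.51 × 188.0600 = 95.9106
delay to age 2: R₀ = 0.51 × (0.71 × 431) = 0.51 × 306.0100 = 156.0651
Higher: delay to age 2 (156.0651).

156.07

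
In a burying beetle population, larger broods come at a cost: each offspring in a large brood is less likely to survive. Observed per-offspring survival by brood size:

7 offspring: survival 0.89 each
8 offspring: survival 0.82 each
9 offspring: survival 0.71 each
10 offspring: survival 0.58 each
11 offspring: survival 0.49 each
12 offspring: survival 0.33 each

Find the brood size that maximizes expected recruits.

Expected recruits = c × s(c):
  c=7: 7 × 0.89 = 6.230
  c=8: 8 × 0.82 = 6.560
  c=9: 9 × 0.71 = 6.390
  c=10: 10 × 0.58 = 5.800
  c=11: 11 × 0.49 = 5.390
  c=12: 12 × 0.33 = 3.960
Maximum at c = 8 (6.560 recruits).

8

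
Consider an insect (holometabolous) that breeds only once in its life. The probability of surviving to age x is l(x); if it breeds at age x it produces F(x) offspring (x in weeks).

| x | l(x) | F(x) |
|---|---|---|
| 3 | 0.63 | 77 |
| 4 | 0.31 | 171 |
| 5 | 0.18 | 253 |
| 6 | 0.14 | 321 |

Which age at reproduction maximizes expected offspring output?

4

Expected offspring if breeding at age x = l(x) × F(x):
  age 3: 0.63 × 77 = 48.510
  age 4: 0.31 × 171 = 53.010
  age 5: 0.18 × 253 = 45.540
  age 6: 0.14 × 321 = 44.940
Maximum at age 4 (53.010).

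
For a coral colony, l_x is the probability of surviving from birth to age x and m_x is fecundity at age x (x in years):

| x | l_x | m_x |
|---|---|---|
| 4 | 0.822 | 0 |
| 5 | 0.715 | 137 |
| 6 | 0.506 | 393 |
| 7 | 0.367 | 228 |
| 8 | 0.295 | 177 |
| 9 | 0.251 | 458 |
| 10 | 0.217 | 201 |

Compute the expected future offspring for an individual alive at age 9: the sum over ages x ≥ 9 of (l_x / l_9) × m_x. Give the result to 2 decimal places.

631.77

l_9 = 0.251. Conditional survival from age 9 to x is l_x / l_9.
  x=9: (0.251/0.251) × 458 = 458.0000
  x=10: (0.217/0.251) × 201 = 173.7729
Sum = 458.0000 + 173.7729 = 631.7729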